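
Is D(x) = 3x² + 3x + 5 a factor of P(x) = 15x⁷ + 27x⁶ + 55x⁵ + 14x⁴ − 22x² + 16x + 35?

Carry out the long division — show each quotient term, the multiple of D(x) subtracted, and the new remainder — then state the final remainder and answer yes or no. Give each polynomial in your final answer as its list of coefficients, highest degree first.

R = [2, -5], so D(x) is not a factor of P(x). no

Step 1: lead(15x⁷ + 27x⁶ + 55x⁵ + 14x⁴ − 22x² + 16x + 35) ÷ lead(D) = 15x⁷ ÷ 3x² = 5x⁵. Subtract (5x⁵)·D = 15x⁷ + 15x⁶ + 25x⁵. Remainder: 12x⁶ + 30x⁵ + 14x⁴ − 22x² + 16x + 35.
Step 2: lead(12x⁶ + 30x⁵ + 14x⁴ − 22x² + 16x + 35) ÷ lead(D) = 12x⁶ ÷ 3x² = 4x⁴. Subtract (4x⁴)·D = 12x⁶ + 12x⁵ + 20x⁴. Remainder: 18x⁵ − 6x⁴ − 22x² + 16x + 35.
Step 3: lead(18x⁵ − 6x⁴ − 22x² + 16x + 35) ÷ lead(D) = 18x⁵ ÷ 3x² = 6x³. Subtract (6x³)·D = 18x⁵ + 18x⁴ + 30x³. Remainder: −24x⁴ − 30x³ − 22x² + 16x + 35.
Step 4: lead(−24x⁴ − 30x³ − 22x² + 16x + 35) ÷ lead(D) = −24x⁴ ÷ 3x² = −8x². Subtract (−8x²)·D = −24x⁴ − 24x³ − 40x². Remainder: −6x³ + 18x² + 16x + 35.
Step 5: lead(−6x³ + 18x² + 16x + 35) ÷ lead(D) = −6x³ ÷ 3x² = −2x. Subtract (−2x)·D = −6x³ − 6x² − 10x. Remainder: 24x² + 26x + 35.
Step 6: lead(24x² + 26x + 35) ÷ lead(D) = 24x² ÷ 3x² = 8. Subtract (8)·D = 24x² + 24x + 40. Remainder: 2x − 5.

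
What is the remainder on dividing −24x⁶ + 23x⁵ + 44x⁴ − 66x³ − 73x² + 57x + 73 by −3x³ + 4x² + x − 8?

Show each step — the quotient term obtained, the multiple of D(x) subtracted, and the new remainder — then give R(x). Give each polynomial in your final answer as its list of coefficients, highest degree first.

R = [-5, 2, 1]

Step 1: lead(−24x⁶ + 23x⁵ + 44x⁴ − 66x³ − 73x² + 57x + 73) ÷ lead(D) = −24x⁶ ÷ −3x³ = 8x³. Subtract (8x³)·D = −24x⁶ + 32x⁵ + 8x⁴ − 64x³. Remainder: −9x⁵ + 36x⁴ − 2x³ − 73x² + 57x + 73.
Step 2: lead(−9x⁵ + 36x⁴ − 2x³ − 73x² + 57x + 73) ÷ lead(D) = −9x⁵ ÷ −3x³ = 3x². Subtract (3x²)·D = −9x⁵ + 12x⁴ + 3x³ − 24x². Remainder: 24x⁴ − 5x³ − 49x² + 57x + 73.
Step 3: lead(24x⁴ − 5x³ − 49x² + 57x + 73) ÷ lead(D) = 24x⁴ ÷ −3x³ = −8x. Subtract (−8x)·D = 24x⁴ − 32x³ − 8x² + 64x. Remainder: 27x³ − 41x² − 7x + 73.
Step 4: lead(27x³ − 41x² − 7x + 73) ÷ lead(D) = 27x³ ÷ −3x³ = −9. Subtract (−9)·D = 27x³ − 36x² − 9x + 72. Remainder: −5x² + 2x + 1.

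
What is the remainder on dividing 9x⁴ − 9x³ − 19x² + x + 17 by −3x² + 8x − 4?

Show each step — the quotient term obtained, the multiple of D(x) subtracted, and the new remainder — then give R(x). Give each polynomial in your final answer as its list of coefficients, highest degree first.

Step 1: lead(9x⁴ − 9x³ − 19x² + x + 17) ÷ lead(D) = 9x⁴ ÷ −3x² = −3x². Subtract (−3x²)·D = 9x⁴ − 24x³ + 12x². Remainder: 15x³ − 31x² + x + 17.
Step 2: lead(15x³ − 31x² + x + 17) ÷ lead(D) = 15x³ ÷ −3x² = −5x. Subtract (−5x)·D = 15x³ − 40x² + 20x. Remainder: 9x² − 19x + 17.
Step 3: lead(9x² − 19x + 17) ÷ lead(D) = 9x² ÷ −3x² = −3. Subtract (−3)·D = 9x² − 24x + 12. Remainder: 5x + 5.

R = [5, 5]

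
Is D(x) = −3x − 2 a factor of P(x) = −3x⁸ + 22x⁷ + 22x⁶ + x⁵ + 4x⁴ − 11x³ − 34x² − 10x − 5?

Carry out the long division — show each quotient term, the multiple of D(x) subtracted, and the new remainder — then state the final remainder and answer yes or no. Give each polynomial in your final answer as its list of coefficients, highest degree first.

R = [-9], so D(x) is not a factor of P(x). no

Step 1: lead(−3x⁸ + 22x⁷ + 22x⁶ + x⁵ + 4x⁴ − 11x³ − 34x² − 10x − 5) ÷ lead(D) = −3x⁸ ÷ −3x = x⁷. Subtract (x⁷)·D = −3x⁸ − 2x⁷. Remainder: 24x⁷ + 22x⁶ + x⁵ + 4x⁴ − 11x³ − 34x² − 10x − 5.
Step 2: lead(24x⁷ + 22x⁶ + x⁵ + 4x⁴ − 11x³ − 34x² − 10x − 5) ÷ lead(D) = 24x⁷ ÷ −3x = −8x⁶. Subtract (−8x⁶)·D = 24x⁷ + 16x⁶. Remainder: 6x⁶ + x⁵ + 4x⁴ − 11x³ − 34x² − 10x − 5.
Step 3: lead(6x⁶ + x⁵ + 4x⁴ − 11x³ − 34x² − 10x − 5) ÷ lead(D) = 6x⁶ ÷ −3x = −2x⁵. Subtract (−2x⁵)·D = 6x⁶ + 4x⁵. Remainder: −3x⁵ + 4x⁴ − 11x³ − 34x² − 10x − 5.
Step 4: lead(−3x⁵ + 4x⁴ − 11x³ − 34x² − 10x − 5) ÷ lead(D) = −3x⁵ ÷ −3x = x⁴. Subtract (x⁴)·D = −3x⁵ − 2x⁴. Remainder: 6x⁴ − 11x³ − 34x² − 10x − 5.
Step 5: lead(6x⁴ − 11x³ − 34x² − 10x − 5) ÷ lead(D) = 6x⁴ ÷ −3x = −2x³. Subtract (−2x³)·D = 6x⁴ + 4x³. Remainder: −15x³ − 34x² − 10x − 5.
Step 6: lead(−15x³ − 34x² − 10x − 5) ÷ lead(D) = −15x³ ÷ −3x = 5x². Subtract (5x²)·D = −15x³ − 10x². Remainder: −24x² − 10x − 5.
Step 7: lead(−24x² − 10x − 5) ÷ lead(D) = −24x² ÷ −3x = 8x. Subtract (8x)·D = −24x² − 16x. Remainder: 6x − 5.
Step 8: lead(6x − 5) ÷ lead(D) = 6x ÷ −3x = −2. Subtract (−2)·D = 6x + 4. Remainder: −9.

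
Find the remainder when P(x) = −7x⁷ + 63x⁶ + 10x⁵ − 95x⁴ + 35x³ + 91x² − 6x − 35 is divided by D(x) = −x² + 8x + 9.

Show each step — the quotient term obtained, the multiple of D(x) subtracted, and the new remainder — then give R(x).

R(x) = −8

Step 1: lead(−7x⁷ + 63x⁶ + 10x⁵ − 95x⁴ + 35x³ + 91x² − 6x − 35) ÷ lead(D) = −7x⁷ ÷ −x² = 7x⁵. Subtract (7x⁵)·D = −7x⁷ + 56x⁶ + 63x⁵. Remainder: 7x⁶ − 53x⁵ − 95x⁴ + 35x³ + 91x² − 6x − 35.
Step 2: lead(7x⁶ − 53x⁵ − 95x⁴ + 35x³ + 91x² − 6x − 35) ÷ lead(D) = 7x⁶ ÷ −x² = −7x⁴. Subtract (−7x⁴)·D = 7x⁶ − 56x⁵ − 63x⁴. Remainder: 3x⁵ − 32x⁴ + 35x³ + 91x² − 6x − 35.
Step 3: lead(3x⁵ − 32x⁴ + 35x³ + 91x² − 6x − 35) ÷ lead(D) = 3x⁵ ÷ −x² = −3x³. Subtract (−3x³)·D = 3x⁵ − 24x⁴ − 27x³. Remainder: −8x⁴ + 62x³ + 91x² − 6x − 35.
Step 4: lead(−8x⁴ + 62x³ + 91x² − 6x − 35) ÷ lead(D) = −8x⁴ ÷ −x² = 8x². Subtract (8x²)·D = −8x⁴ + 64x³ + 72x². Remainder: −2x³ + 19x² − 6x − 35.
Step 5: lead(−2x³ + 19x² − 6x − 35) ÷ lead(D) = −2x³ ÷ −x² = 2x. Subtract (2x)·D = −2x³ + 16x² + 18x. Remainder: 3x² − 24x − 35.
Step 6: lead(3x² − 24x − 35) ÷ lead(D) = 3x² ÷ −x² = −3. Subtract (−3)·D = 3x² − 24x − 27. Remainder: −8.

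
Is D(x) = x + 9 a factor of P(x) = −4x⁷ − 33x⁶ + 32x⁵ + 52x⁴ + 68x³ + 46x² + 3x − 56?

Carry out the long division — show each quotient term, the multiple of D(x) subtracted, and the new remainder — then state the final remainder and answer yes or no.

Step 1: lead(−4x⁷ − 33x⁶ + 32x⁵ + 52x⁴ + 68x³ + 46x² + 3x − 56) ÷ lead(D) = −4x⁷ ÷ x = −4x⁶. Subtract (−4x⁶)·D = −4x⁷ − 36x⁶. Remainder: 3x⁶ + 32x⁵ + 52x⁴ + 68x³ + 46x² + 3x − 56.
Step 2: lead(3x⁶ + 32x⁵ + 52x⁴ + 68x³ + 46x² + 3x − 56) ÷ lead(D) = 3x⁶ ÷ x = 3x⁵. Subtract (3x⁵)·D = 3x⁶ + 27x⁵. Remainder: 5x⁵ + 52x⁴ + 68x³ + 46x² + 3x − 56.
Step 3: lead(5x⁵ + 52x⁴ + 68x³ + 46x² + 3x − 56) ÷ lead(D) = 5x⁵ ÷ x = 5x⁴. Subtract (5x⁴)·D = 5x⁵ + 45x⁴. Remainder: 7x⁴ + 68x³ + 46x² + 3x − 56.
Step 4: lead(7x⁴ + 68x³ + 46x² + 3x − 56) ÷ lead(D) = 7x⁴ ÷ x = 7x³. Subtract (7x³)·D = 7x⁴ + 63x³. Remainder: 5x³ + 46x² + 3x − 56.
Step 5: lead(5x³ + 46x² + 3x − 56) ÷ lead(D) = 5x³ ÷ x = 5x². Subtract (5x²)·D = 5x³ + 45x². Remainder: x² + 3x − 56.
Step 6: lead(x² + 3x − 56) ÷ lead(D) = x² ÷ x = x. Subtract (x)·D = x² + 9x. Remainder: −6x − 56.
Step 7: lead(−6x − 56) ÷ lead(D) = −6x ÷ x = −6. Subtract (−6)·D = −6x − 54. Remainder: −2.

R(x) = −2, so D(x) is not a factor of P(x). no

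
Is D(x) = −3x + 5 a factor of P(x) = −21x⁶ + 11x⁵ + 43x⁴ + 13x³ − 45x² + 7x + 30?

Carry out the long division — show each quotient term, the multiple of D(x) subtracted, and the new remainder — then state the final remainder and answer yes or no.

Step 1: lead(−21x⁶ + 11x⁵ + 43x⁴ + 13x³ − 45x² + 7x + 30) ÷ lead(D) = −21x⁶ ÷ −3x = 7x⁵. Subtract (7x⁵)·D = −21x⁶ + 35x⁵. Remainder: −24x⁵ + 43x⁴ + 13x³ − 45x² + 7x + 30.
Step 2: lead(−24x⁵ + 43x⁴ + 13x³ − 45x² + 7x + 30) ÷ lead(D) = −24x⁵ ÷ −3x = 8x⁴. Subtract (8x⁴)·D = −24x⁵ + 40x⁴. Remainder: 3x⁴ + 13x³ − 45x² + 7x + 30.
Step 3: lead(3x⁴ + 13x³ − 45x² + 7x + 30) ÷ lead(D) = 3x⁴ ÷ −3x = −x³. Subtract (−x³)·D = 3x⁴ − 5x³. Remainder: 18x³ − 45x² + 7x + 30.
Step 4: lead(18x³ − 45x² + 7x + 30) ÷ lead(D) = 18x³ ÷ −3x = −6x². Subtract (−6x²)·D = 18x³ − 30x². Remainder: −15x² + 7x + 30.
Step 5: lead(−15x² + 7x + 30) ÷ lead(D) = −15x² ÷ −3x = 5x. Subtract (5x)·D = −15x² + 25x. Remainder: −18x + 30.
Step 6: lead(−18x + 30) ÷ lead(D) = −18x ÷ −3x = 6. Subtract (6)·D = −18x + 30. Remainder: 0.

R(x) = 0, so D(x) is a factor of P(x). yes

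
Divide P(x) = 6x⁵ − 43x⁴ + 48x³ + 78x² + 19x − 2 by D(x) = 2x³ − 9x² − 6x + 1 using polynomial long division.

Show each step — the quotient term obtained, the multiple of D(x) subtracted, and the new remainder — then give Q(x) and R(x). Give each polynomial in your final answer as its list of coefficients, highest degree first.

Q = [3, -8, -3]; R = [9, 1]

Step 1: lead(6x⁵ − 43x⁴ + 48x³ + 78x² + 19x − 2) ÷ lead(D) = 6x⁵ ÷ 2x³ = 3x². Subtract (3x²)·D = 6x⁵ − 27x⁴ − 18x³ + 3x². Remainder: −16x⁴ + 66x³ + 75x² + 19x − 2.
Step 2: lead(−16x⁴ + 66x³ + 75x² + 19x − 2) ÷ lead(D) = −16x⁴ ÷ 2x³ = −8x. Subtract (−8x)·D = −16x⁴ + 72x³ + 48x² − 8x. Remainder: −6x³ + 27x² + 27x − 2.
Step 3: lead(−6x³ + 27x² + 27x − 2) ÷ lead(D) = −6x³ ÷ 2x³ = −3. Subtract (−3)·D = −6x³ + 27x² + 18x − 3. Remainder: 9x + 1.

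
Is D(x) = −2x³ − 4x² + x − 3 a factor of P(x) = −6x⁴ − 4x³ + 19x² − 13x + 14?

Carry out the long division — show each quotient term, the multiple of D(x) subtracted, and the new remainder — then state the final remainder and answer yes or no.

R(x) = 2, so D(x) is not a factor of P(x). no

Step 1: lead(−6x⁴ − 4x³ + 19x² − 13x + 14) ÷ lead(D) = −6x⁴ ÷ −2x³ = 3x. Subtract (3x)·D = −6x⁴ − 12x³ + 3x² − 9x. Remainder: 8x³ + 16x² − 4x + 14.
Step 2: lead(8x³ + 16x² − 4x + 14) ÷ lead(D) = 8x³ ÷ −2x³ = −4. Subtract (−4)·D = 8x³ + 16x² − 4x + 12. Remainder: 2.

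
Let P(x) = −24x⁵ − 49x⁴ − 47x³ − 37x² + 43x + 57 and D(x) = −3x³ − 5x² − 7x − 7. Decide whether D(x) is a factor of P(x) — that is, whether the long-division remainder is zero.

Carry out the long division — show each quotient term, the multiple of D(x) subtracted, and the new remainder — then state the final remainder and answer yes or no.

Step 1: lead(−24x⁵ − 49x⁴ − 47x³ − 37x² + 43x + 57) ÷ lead(D) = −24x⁵ ÷ −3x³ = 8x². Subtract (8x²)·D = −24x⁵ − 40x⁴ − 56x³ − 56x². Remainder: −9x⁴ + 9x³ + 19x² + 43x + 57.
Step 2: lead(−9x⁴ + 9x³ + 19x² + 43x + 57) ÷ lead(D) = −9x⁴ ÷ −3x³ = 3x. Subtract (3x)·D = −9x⁴ − 15x³ − 21x² − 21x. Remainder: 24x³ + 40x² + 64x + 57.
Step 3: lead(24x³ + 40x² + 64x + 57) ÷ lead(D) = 24x³ ÷ −3x³ = −8. Subtract (−8)·D = 24x³ + 40x² + 56x + 56. Remainder: 8x + 1.

R(x) = 8x + 1, so D(x) is not a factor of P(x). no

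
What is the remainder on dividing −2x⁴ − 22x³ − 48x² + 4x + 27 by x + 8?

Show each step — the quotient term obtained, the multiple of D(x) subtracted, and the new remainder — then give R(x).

R(x) = −5

Step 1: lead(−2x⁴ − 22x³ − 48x² + 4x + 27) ÷ lead(D) = −2x⁴ ÷ x = −2x³. Subtract (−2x³)·D = −2x⁴ − 16x³. Remainder: −6x³ − 48x² + 4x + 27.
Step 2: lead(−6x³ − 48x² + 4x + 27) ÷ lead(D) = −6x³ ÷ x = −6x². Subtract (−6x²)·D = −6x³ − 48x². Remainder: 4x + 27.
Step 3: lead(4x + 27) ÷ lead(D) = 4x ÷ x = 4. Subtract (4)·D = 4x + 32. Remainder: −5.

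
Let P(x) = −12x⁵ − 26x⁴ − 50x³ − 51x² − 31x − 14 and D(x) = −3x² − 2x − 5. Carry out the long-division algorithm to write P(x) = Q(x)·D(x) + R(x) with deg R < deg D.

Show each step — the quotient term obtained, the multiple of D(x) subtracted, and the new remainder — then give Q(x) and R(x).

Step 1: lead(−12x⁵ − 26x⁴ − 50x³ − 51x² − 31x − 14) ÷ lead(D) = −12x⁵ ÷ −3x² = 4x³. Subtract (4x³)·D = −12x⁵ − 8x⁴ − 20x³. Remainder: −18x⁴ − 30x³ − 51x² − 31x − 14.
Step 2: lead(−18x⁴ − 30x³ − 51x² − 31x − 14) ÷ lead(D) = −18x⁴ ÷ −3x² = 6x². Subtract (6x²)·D = −18x⁴ − 12x³ − 30x². Remainder: −18x³ − 21x² − 31x − 14.
Step 3: lead(−18x³ − 21x² − 31x − 14) ÷ lead(D) = −18x³ ÷ −3x² = 6x. Subtract (6x)·D = −18x³ − 12x² − 30x. Remainder: −9x² − x − 14.
Step 4: lead(−9x² − x − 14) ÷ lead(D) = −9x² ÷ −3x² = 3. Subtract (3)·D = −9x² − 6x − 15. Remainder: 5x + 1.

Q(x) = 4x³ + 6x² + 6x + 3; R(x) = 5x + 1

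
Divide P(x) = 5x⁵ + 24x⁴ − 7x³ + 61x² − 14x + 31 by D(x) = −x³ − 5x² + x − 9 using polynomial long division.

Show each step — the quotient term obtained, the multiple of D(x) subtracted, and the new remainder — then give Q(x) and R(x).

Q(x) = −5x² + x − 3; R(x) = −2x + 4

Step 1: lead(5x⁵ + 24x⁴ − 7x³ + 61x² − 14x + 31) ÷ lead(D) = 5x⁵ ÷ −x³ = −5x². Subtract (−5x²)·D = 5x⁵ + 25x⁴ − 5x³ + 45x². Remainder: −x⁴ − 2x³ + 16x² − 14x + 31.
Step 2: lead(−x⁴ − 2x³ + 16x² − 14x + 31) ÷ lead(D) = −x⁴ ÷ −x³ = x. Subtract (x)·D = −x⁴ − 5x³ + x² − 9x. Remainder: 3x³ + 15x² − 5x + 31.
Step 3: lead(3x³ + 15x² − 5x + 31) ÷ lead(D) = 3x³ ÷ −x³ = −3. Subtract (−3)·D = 3x³ + 15x² − 3x + 27. Remainder: −2x + 4.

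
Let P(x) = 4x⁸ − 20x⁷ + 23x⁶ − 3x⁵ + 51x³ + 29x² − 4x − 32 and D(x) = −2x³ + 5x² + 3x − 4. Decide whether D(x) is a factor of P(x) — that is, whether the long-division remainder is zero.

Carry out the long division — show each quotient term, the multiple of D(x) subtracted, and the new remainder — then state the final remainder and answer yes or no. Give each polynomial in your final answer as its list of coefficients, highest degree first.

Step 1: lead(4x⁸ − 20x⁷ + 23x⁶ − 3x⁵ + 51x³ + 29x² − 4x − 32) ÷ lead(D) = 4x⁸ ÷ −2x³ = −2x⁵. Subtract (−2x⁵)·D = 4x⁸ − 10x⁷ − 6x⁶ + 8x⁵. Remainder: −10x⁷ + 29x⁶ − 11x⁵ + 51x³ + 29x² − 4x − 32.
Step 2: lead(−10x⁷ + 29x⁶ − 11x⁵ + 51x³ + 29x² − 4x − 32) ÷ lead(D) = −10x⁷ ÷ −2x³ = 5x⁴. Subtract (5x⁴)·D = −10x⁷ + 25x⁶ + 15x⁵ − 20x⁴. Remainder: 4x⁶ − 26x⁵ + 20x⁴ + 51x³ + 29x² − 4x − 32.
Step 3: lead(4x⁶ − 26x⁵ + 20x⁴ + 51x³ + 29x² − 4x − 32) ÷ lead(D) = 4x⁶ ÷ −2x³ = −2x³. Subtract (−2x³)·D = 4x⁶ − 10x⁵ − 6x⁴ + 8x³. Remainder: −16x⁵ + 26x⁴ + 43x³ + 29x² − 4x − 32.
Step 4: lead(−16x⁵ + 26x⁴ + 43x³ + 29x² − 4x − 32) ÷ lead(D) = −16x⁵ ÷ −2x³ = 8x². Subtract (8x²)·D = −16x⁵ + 40x⁴ + 24x³ − 32x². Remainder: −14x⁴ + 19x³ + 61x² − 4x − 32.
Step 5: lead(−14x⁴ + 19x³ + 61x² − 4x − 32) ÷ lead(D) = −14x⁴ ÷ −2x³ = 7x. Subtract (7x)·D = −14x⁴ + 35x³ + 21x² − 28x. Remainder: −16x³ + 40x² + 24x − 32.
Step 6: lead(−16x³ + 40x² + 24x − 32) ÷ lead(D) = −16x³ ÷ −2x³ = 8. Subtract (8)·D = −16x³ + 40x² + 24x − 32. Remainder: 0.

R = [0], so D(x) is a factor of P(x). yes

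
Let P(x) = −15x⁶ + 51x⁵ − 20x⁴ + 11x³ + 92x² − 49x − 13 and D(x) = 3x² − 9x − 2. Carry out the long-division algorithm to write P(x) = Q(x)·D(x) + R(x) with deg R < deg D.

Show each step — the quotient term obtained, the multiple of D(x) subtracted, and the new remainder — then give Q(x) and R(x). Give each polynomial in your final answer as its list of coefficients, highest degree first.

Step 1: lead(−15x⁶ + 51x⁵ − 20x⁴ + 11x³ + 92x² − 49x − 13) ÷ lead(D) = −15x⁶ ÷ 3x² = −5x⁴. Subtract (−5x⁴)·D = −15x⁶ + 45x⁵ + 10x⁴. Remainder: 6x⁵ − 30x⁴ + 11x³ + 92x² − 49x − 13.
Step 2: lead(6x⁵ − 30x⁴ + 11x³ + 92x² − 49x − 13) ÷ lead(D) = 6x⁵ ÷ 3x² = 2x³. Subtract (2x³)·D = 6x⁵ − 18x⁴ − 4x³. Remainder: −12x⁴ + 15x³ + 92x² − 49x − 13.
Step 3: lead(−12x⁴ + 15x³ + 92x² − 49x − 13) ÷ lead(D) = −12x⁴ ÷ 3x² = −4x². Subtract (−4x²)·D = −12x⁴ + 36x³ + 8x². Remainder: −21x³ + 84x² − 49x − 13.
Step 4: lead(−21x³ + 84x² − 49x − 13) ÷ lead(D) = −21x³ ÷ 3x² = −7x. Subtract (−7x)·D = −21x³ + 63x² + 14x. Remainder: 21x² − 63x − 13.
Step 5: lead(21x² − 63x − 13) ÷ lead(D) = 21x² ÷ 3x² = 7. Subtract (7)·D = 21x² − 63x − 14. Remainder: 1.

Q = [-5, 2, -4, -7, 7]; R = [1]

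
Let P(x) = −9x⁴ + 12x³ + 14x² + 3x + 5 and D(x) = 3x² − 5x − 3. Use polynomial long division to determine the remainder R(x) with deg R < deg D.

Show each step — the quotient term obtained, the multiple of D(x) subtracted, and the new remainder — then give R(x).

R(x) = 5

Step 1: lead(−9x⁴ + 12x³ + 14x² + 3x + 5) ÷ lead(D) = −9x⁴ ÷ 3x² = −3x². Subtract (−3x²)·D = −9x⁴ + 15x³ + 9x². Remainder: −3x³ + 5x² + 3x + 5.
Step 2: lead(−3x³ + 5x² + 3x + 5) ÷ lead(D) = −3x³ ÷ 3x² = −x. Subtract (−x)·D = −3x³ + 5x² + 3x. Remainder: 5.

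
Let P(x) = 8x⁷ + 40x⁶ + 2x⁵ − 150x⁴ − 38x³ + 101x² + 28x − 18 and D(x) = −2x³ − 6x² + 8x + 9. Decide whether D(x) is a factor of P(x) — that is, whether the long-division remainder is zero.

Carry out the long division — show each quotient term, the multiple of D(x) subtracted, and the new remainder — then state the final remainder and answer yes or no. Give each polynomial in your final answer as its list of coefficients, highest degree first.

Step 1: lead(8x⁷ + 40x⁶ + 2x⁵ − 150x⁴ − 38x³ + 101x² + 28x − 18) ÷ lead(D) = 8x⁷ ÷ −2x³ = −4x⁴. Subtract (−4x⁴)·D = 8x⁷ + 24x⁶ − 32x⁵ − 36x⁴. Remainder: 16x⁶ + 34x⁵ − 114x⁴ − 38x³ + 101x² + 28x − 18.
Step 2: lead(16x⁶ + 34x⁵ − 114x⁴ − 38x³ + 101x² + 28x − 18) ÷ lead(D) = 16x⁶ ÷ −2x³ = −8x³. Subtract (−8x³)·D = 16x⁶ + 48x⁵ − 64x⁴ − 72x³. Remainder: −14x⁵ − 50x⁴ + 34x³ + 101x² + 28x − 18.
Step 3: lead(−14x⁵ − 50x⁴ + 34x³ + 101x² + 28x − 18) ÷ lead(D) = −14x⁵ ÷ −2x³ = 7x². Subtract (7x²)·D = −14x⁵ − 42x⁴ + 56x³ + 63x². Remainder: −8x⁴ − 22x³ + 38x² + 28x − 18.
Step 4: lead(−8x⁴ − 22x³ + 38x² + 28x − 18) ÷ lead(D) = −8x⁴ ÷ −2x³ = 4x. Subtract (4x)·D = −8x⁴ − 24x³ + 32x² + 36x. Remainder: 2x³ + 6x² − 8x − 18.
Step 5: lead(2x³ + 6x² − 8x − 18) ÷ lead(D) = 2x³ ÷ −2x³ = −1. Subtract (−1)·D = 2x³ + 6x² − 8x − 9. Remainder: −9.

R = [-9], so D(x) is not a factor of P(x). no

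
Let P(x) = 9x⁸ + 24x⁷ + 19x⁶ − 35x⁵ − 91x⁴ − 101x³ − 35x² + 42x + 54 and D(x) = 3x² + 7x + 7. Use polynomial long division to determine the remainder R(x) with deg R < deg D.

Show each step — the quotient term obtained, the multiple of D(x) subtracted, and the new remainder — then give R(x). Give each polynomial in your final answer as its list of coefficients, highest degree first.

R = [5]

Step 1: lead(9x⁸ + 24x⁷ + 19x⁶ − 35x⁵ − 91x⁴ − 101x³ − 35x² + 42x + 54) ÷ lead(D) = 9x⁸ ÷ 3x² = 3x⁶. Subtract (3x⁶)·D = 9x⁸ + 21x⁷ + 21x⁶. Remainder: 3x⁷ − 2x⁶ − 35x⁵ − 91x⁴ − 101x³ − 35x² + 42x + 54.
Step 2: lead(3x⁷ − 2x⁶ − 35x⁵ − 91x⁴ − 101x³ − 35x² + 42x + 54) ÷ lead(D) = 3x⁷ ÷ 3x² = x⁵. Subtract (x⁵)·D = 3x⁷ + 7x⁶ + 7x⁵. Remainder: −9x⁶ − 42x⁵ − 91x⁴ − 101x³ − 35x² + 42x + 54.
Step 3: lead(−9x⁶ − 42x⁵ − 91x⁴ − 101x³ − 35x² + 42x + 54) ÷ lead(D) = −9x⁶ ÷ 3x² = −3x⁴. Subtract (−3x⁴)·D = −9x⁶ − 21x⁵ − 21x⁴. Remainder: −21x⁵ − 70x⁴ − 101x³ − 35x² + 42x + 54.
Step 4: lead(−21x⁵ − 70x⁴ − 101x³ − 35x² + 42x + 54) ÷ lead(D) = −21x⁵ ÷ 3x² = −7x³. Subtract (−7x³)·D = −21x⁵ − 49x⁴ − 49x³. Remainder: −21x⁴ − 52x³ − 35x² + 42x + 54.
Step 5: lead(−21x⁴ − 52x³ − 35x² + 42x + 54) ÷ lead(D) = −21x⁴ ÷ 3x² = −7x². Subtract (−7x²)·D = −21x⁴ − 49x³ − 49x². Remainder: −3x³ + 14x² + 42x + 54.
Step 6: lead(−3x³ + 14x² + 42x + 54) ÷ lead(D) = −3x³ ÷ 3x² = −x. Subtract (−x)·D = −3x³ − 7x² − 7x. Remainder: 21x² + 49x + 54.
Step 7: lead(21x² + 49x + 54) ÷ lead(D) = 21x² ÷ 3x² = 7. Subtract (7)·D = 21x² + 49x + 49. Remainder: 5.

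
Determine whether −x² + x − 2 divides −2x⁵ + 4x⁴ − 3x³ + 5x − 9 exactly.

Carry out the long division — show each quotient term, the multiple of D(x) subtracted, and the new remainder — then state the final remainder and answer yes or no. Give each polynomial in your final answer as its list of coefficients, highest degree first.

Step 1: lead(−2x⁵ + 4x⁴ − 3x³ + 5x − 9) ÷ lead(D) = −2x⁵ ÷ −x² = 2x³. Subtract (2x³)·D = −2x⁵ + 2x⁴ − 4x³. Remainder: 2x⁴ + x³ + 5x − 9.
Step 2: lead(2x⁴ + x³ + 5x − 9) ÷ lead(D) = 2x⁴ ÷ −x² = −2x². Subtract (−2x²)·D = 2x⁴ − 2x³ + 4x². Remainder: 3x³ − 4x² + 5x − 9.
Step 3: lead(3x³ − 4x² + 5x − 9) ÷ lead(D) = 3x³ ÷ −x² = −3x. Subtract (−3x)·D = 3x³ − 3x² + 6x. Remainder: −x² − x − 9.
Step 4: lead(−x² − x − 9) ÷ lead(D) = −x² ÷ −x² = 1. Subtract (1)·D = −x² + x − 2. Remainder: −2x − 7.

R = [-2, -7], so D(x) is not a factor of P(x). no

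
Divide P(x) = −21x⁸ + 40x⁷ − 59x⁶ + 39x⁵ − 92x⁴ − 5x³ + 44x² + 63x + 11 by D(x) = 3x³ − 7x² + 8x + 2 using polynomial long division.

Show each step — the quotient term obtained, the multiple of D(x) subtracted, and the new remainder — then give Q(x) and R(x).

Step 1: lead(−21x⁸ + 40x⁷ − 59x⁶ + 39x⁵ − 92x⁴ − 5x³ + 44x² + 63x + 11) ÷ lead(D) = −21x⁸ ÷ 3x³ = −7x⁵. Subtract (−7x⁵)·D = −21x⁸ + 49x⁷ − 56x⁶ − 14x⁵. Remainder: −9x⁷ − 3x⁶ + 53x⁵ − 92x⁴ − 5x³ + 44x² + 63x + 11.
Step 2: lead(−9x⁷ − 3x⁶ + 53x⁵ − 92x⁴ − 5x³ + 44x² + 63x + 11) ÷ lead(D) = −9x⁷ ÷ 3x³ = −3x⁴. Subtract (−3x⁴)·D = −9x⁷ + 21x⁶ − 24x⁵ − 6x⁴. Remainder: −24x⁶ + 77x⁵ − 86x⁴ − 5x³ + 44x² + 63x + 11.
Step 3: lead(−24x⁶ + 77x⁵ − 86x⁴ − 5x³ + 44x² + 63x + 11) ÷ lead(D) = −24x⁶ ÷ 3x³ = −8x³. Subtract (−8x³)·D = −24x⁶ + 56x⁵ − 64x⁴ − 16x³. Remainder: 21x⁵ − 22x⁴ + 11x³ + 44x² + 63x + 11.
Step 4: lead(21x⁵ − 22x⁴ + 11x³ + 44x² + 63x + 11) ÷ lead(D) = 21x⁵ ÷ 3x³ = 7x². Subtract (7x²)·D = 21x⁵ − 49x⁴ + 56x³ + 14x². Remainder: 27x⁴ − 45x³ + 30x² + 63x + 11.
Step 5: lead(27x⁴ − 45x³ + 30x² + 63x + 11) ÷ lead(D) = 27x⁴ ÷ 3x³ = 9x. Subtract (9x)·D = 27x⁴ − 63x³ + 72x² + 18x. Remainder: 18x³ − 42x² + 45x + 11.
Step 6: lead(18x³ − 42x² + 45x + 11) ÷ lead(D) = 18x³ ÷ 3x³ = 6. Subtract (6)·D = 18x³ − 42x² + 48x + 12. Remainder: −3x − 1.

Q(x) = −7x⁵ − 3x⁴ − 8x³ + 7x² + 9x + 6; R(x) = −3x − 1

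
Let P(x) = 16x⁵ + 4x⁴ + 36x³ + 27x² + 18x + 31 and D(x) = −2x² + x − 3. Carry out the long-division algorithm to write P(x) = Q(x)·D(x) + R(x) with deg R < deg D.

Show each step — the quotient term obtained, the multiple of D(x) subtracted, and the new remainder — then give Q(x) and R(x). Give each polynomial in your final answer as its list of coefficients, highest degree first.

Step 1: lead(16x⁵ + 4x⁴ + 36x³ + 27x² + 18x + 31) ÷ lead(D) = 16x⁵ ÷ −2x² = −8x³. Subtract (−8x³)·D = 16x⁵ − 8x⁴ + 24x³. Remainder: 12x⁴ + 12x³ + 27x² + 18x + 31.
Step 2: lead(12x⁴ + 12x³ + 27x² + 18x + 31) ÷ lead(D) = 12x⁴ ÷ −2x² = −6x². Subtract (−6x²)·D = 12x⁴ − 6x³ + 18x². Remainder: 18x³ + 9x² + 18x + 31.
Step 3: lead(18x³ + 9x² + 18x + 31) ÷ lead(D) = 18x³ ÷ −2x² = −9x. Subtract (−9x)·D = 18x³ − 9x² + 27x. Remainder: 18x² − 9x + 31.
Step 4: lead(18x² − 9x + 31) ÷ lead(D) = 18x² ÷ −2x² = −9. Subtract (−9)·D = 18x² − 9x + 27. Remainder: 4.

Q = [-8, -6, -9, -9]; R = [4]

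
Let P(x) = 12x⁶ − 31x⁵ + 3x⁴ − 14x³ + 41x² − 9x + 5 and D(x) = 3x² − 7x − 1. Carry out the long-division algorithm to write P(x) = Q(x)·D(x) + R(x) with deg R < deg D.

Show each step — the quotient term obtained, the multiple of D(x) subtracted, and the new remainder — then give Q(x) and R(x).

Q(x) = 4x⁴ − x³ − 5x + 2; R(x) = 7

Step 1: lead(12x⁶ − 31x⁵ + 3x⁴ − 14x³ + 41x² − 9x + 5) ÷ lead(D) = 12x⁶ ÷ 3x² = 4x⁴. Subtract (4x⁴)·D = 12x⁶ − 28x⁵ − 4x⁴. Remainder: −3x⁵ + 7x⁴ − 14x³ + 41x² − 9x + 5.
Step 2: lead(−3x⁵ + 7x⁴ − 14x³ + 41x² − 9x + 5) ÷ lead(D) = −3x⁵ ÷ 3x² = −x³. Subtract (−x³)·D = −3x⁵ + 7x⁴ + x³. Remainder: −15x³ + 41x² − 9x + 5.
Step 3: lead(−15x³ + 41x² − 9x + 5) ÷ lead(D) = −15x³ ÷ 3x² = −5x. Subtract (−5x)·D = −15x³ + 35x² + 5x. Remainder: 6x² − 14x + 5.
Step 4: lead(6x² − 14x + 5) ÷ lead(D) = 6x² ÷ 3x² = 2. Subtract (2)·D = 6x² − 14x − 2. Remainder: 7.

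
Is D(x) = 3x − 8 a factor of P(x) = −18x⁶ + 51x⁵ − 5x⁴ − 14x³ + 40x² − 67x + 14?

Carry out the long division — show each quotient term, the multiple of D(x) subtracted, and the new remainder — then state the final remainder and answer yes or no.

R(x) = 6, so D(x) is not a factor of P(x). no

Step 1: lead(−18x⁶ + 51x⁵ − 5x⁴ − 14x³ + 40x² − 67x + 14) ÷ lead(D) = −18x⁶ ÷ 3x = −6x⁵. Subtract (−6x⁵)·D = −18x⁶ + 48x⁵. Remainder: 3x⁵ − 5x⁴ − 14x³ + 40x² − 67x + 14.
Step 2: lead(3x⁵ − 5x⁴ − 14x³ + 40x² − 67x + 14) ÷ lead(D) = 3x⁵ ÷ 3x = x⁴. Subtract (x⁴)·D = 3x⁵ − 8x⁴. Remainder: 3x⁴ − 14x³ + 40x² − 67x + 14.
Step 3: lead(3x⁴ − 14x³ + 40x² − 67x + 14) ÷ lead(D) = 3x⁴ ÷ 3x = x³. Subtract (x³)·D = 3x⁴ − 8x³. Remainder: −6x³ + 40x² − 67x + 14.
Step 4: lead(−6x³ + 40x² − 67x + 14) ÷ lead(D) = −6x³ ÷ 3x = −2x². Subtract (−2x²)·D = −6x³ + 16x². Remainder: 24x² − 67x + 14.
Step 5: lead(24x² − 67x + 14) ÷ lead(D) = 24x² ÷ 3x = 8x. Subtract (8x)·D = 24x² − 64x. Remainder: −3x + 14.
Step 6: lead(−3x + 14) ÷ lead(D) = −3x ÷ 3x = −1. Subtract (−1)·D = −3x + 8. Remainder: 6.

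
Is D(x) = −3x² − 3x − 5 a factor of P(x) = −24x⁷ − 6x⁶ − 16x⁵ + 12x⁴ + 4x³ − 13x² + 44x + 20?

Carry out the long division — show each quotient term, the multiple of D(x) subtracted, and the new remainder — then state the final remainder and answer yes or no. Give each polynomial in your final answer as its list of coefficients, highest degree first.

Step 1: lead(−24x⁷ − 6x⁶ − 16x⁵ + 12x⁴ + 4x³ − 13x² + 44x + 20) ÷ lead(D) = −24x⁷ ÷ −3x² = 8x⁵. Subtract (8x⁵)·D = −24x⁷ − 24x⁶ − 40x⁵. Remainder: 18x⁶ + 24x⁵ + 12x⁴ + 4x³ − 13x² + 44x + 20.
Step 2: lead(18x⁶ + 24x⁵ + 12x⁴ + 4x³ − 13x² + 44x + 20) ÷ lead(D) = 18x⁶ ÷ −3x² = −6x⁴. Subtract (−6x⁴)·D = 18x⁶ + 18x⁵ + 30x⁴. Remainder: 6x⁵ − 18x⁴ + 4x³ − 13x² + 44x + 20.
Step 3: lead(6x⁵ − 18x⁴ + 4x³ − 13x² + 44x + 20) ÷ lead(D) = 6x⁵ ÷ −3x² = −2x³. Subtract (−2x³)·D = 6x⁵ + 6x⁴ + 10x³. Remainder: −24x⁴ − 6x³ − 13x² + 44x + 20.
Step 4: lead(−24x⁴ − 6x³ − 13x² + 44x + 20) ÷ lead(D) = −24x⁴ ÷ −3x² = 8x². Subtract (8x²)·D = −24x⁴ − 24x³ − 40x². Remainder: 18x³ + 27x² + 44x + 20.
Step 5: lead(18x³ + 27x² + 44x + 20) ÷ lead(D) = 18x³ ÷ −3x² = −6x. Subtract (−6x)·D = 18x³ + 18x² + 30x. Remainder: 9x² + 14x + 20.
Step 6: lead(9x² + 14x + 20) ÷ lead(D) = 9x² ÷ −3x² = −3. Subtract (−3)·D = 9x² + 9x + 15. Remainder: 5x + 5.

R = [5, 5], so D(x) is not a factor of P(x). no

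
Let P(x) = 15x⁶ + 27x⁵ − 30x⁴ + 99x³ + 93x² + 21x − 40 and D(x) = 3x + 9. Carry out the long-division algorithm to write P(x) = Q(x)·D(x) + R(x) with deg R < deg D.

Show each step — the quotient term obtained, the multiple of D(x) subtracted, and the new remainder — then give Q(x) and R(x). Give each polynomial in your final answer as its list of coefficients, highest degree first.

Q = [5, -6, 8, 9, 4, -5]; R = [5]

Step 1: lead(15x⁶ + 27x⁵ − 30x⁴ + 99x³ + 93x² + 21x − 40) ÷ lead(D) = 15x⁶ ÷ 3x = 5x⁵. Subtract (5x⁵)·D = 15x⁶ + 45x⁵. Remainder: −18x⁵ − 30x⁴ + 99x³ + 93x² + 21x − 40.
Step 2: lead(−18x⁵ − 30x⁴ + 99x³ + 93x² + 21x − 40) ÷ lead(D) = −18x⁵ ÷ 3x = −6x⁴. Subtract (−6x⁴)·D = −18x⁵ − 54x⁴. Remainder: 24x⁴ + 99x³ + 93x² + 21x − 40.
Step 3: lead(24x⁴ + 99x³ + 93x² + 21x − 40) ÷ lead(D) = 24x⁴ ÷ 3x = 8x³. Subtract (8x³)·D = 24x⁴ + 72x³. Remainder: 27x³ + 93x² + 21x − 40.
Step 4: lead(27x³ + 93x² + 21x − 40) ÷ lead(D) = 27x³ ÷ 3x = 9x². Subtract (9x²)·D = 27x³ + 81x². Remainder: 12x² + 21x − 40.
Step 5: lead(12x² + 21x − 40) ÷ lead(D) = 12x² ÷ 3x = 4x. Subtract (4x)·D = 12x² + 36x. Remainder: −15x − 40.
Step 6: lead(−15x − 40) ÷ lead(D) = −15x ÷ 3x = −5. Subtract (−5)·D = −15x − 45. Remainder: 5.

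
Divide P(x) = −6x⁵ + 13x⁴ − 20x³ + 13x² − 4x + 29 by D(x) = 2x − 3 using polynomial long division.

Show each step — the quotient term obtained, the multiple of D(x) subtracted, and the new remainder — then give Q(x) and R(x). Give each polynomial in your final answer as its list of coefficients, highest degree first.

Step 1: lead(−6x⁵ + 13x⁴ − 20x³ + 13x² − 4x + 29) ÷ lead(D) = −6x⁵ ÷ 2x = −3x⁴. Subtract (−3x⁴)·D = −6x⁵ + 9x⁴. Remainder: 4x⁴ − 20x³ + 13x² − 4x + 29.
Step 2: lead(4x⁴ − 20x³ + 13x² − 4x + 29) ÷ lead(D) = 4x⁴ ÷ 2x = 2x³. Subtract (2x³)·D = 4x⁴ − 6x³. Remainder: −14x³ + 13x² − 4x + 29.
Step 3: lead(−14x³ + 13x² − 4x + 29) ÷ lead(D) = −14x³ ÷ 2x = −7x². Subtract (−7x²)·D = −14x³ + 21x². Remainder: −8x² − 4x + 29.
Step 4: lead(−8x² − 4x + 29) ÷ lead(D) = −8x² ÷ 2x = −4x. Subtract (−4x)·D = −8x² + 12x. Remainder: −16x + 29.
Step 5: lead(−16x + 29) ÷ lead(D) = −16x ÷ 2x = −8. Subtract (−8)·D = −16x + 24. Remainder: 5.

Q = [-3, 2, -7, -4, -8]; R = [5]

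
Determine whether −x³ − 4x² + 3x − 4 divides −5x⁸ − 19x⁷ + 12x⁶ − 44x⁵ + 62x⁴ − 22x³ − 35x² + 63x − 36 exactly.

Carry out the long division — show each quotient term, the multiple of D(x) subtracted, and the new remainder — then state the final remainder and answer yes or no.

Step 1: lead(−5x⁸ − 19x⁷ + 12x⁶ − 44x⁵ + 62x⁴ − 22x³ − 35x² + 63x − 36) ÷ lead(D) = −5x⁸ ÷ −x³ = 5x⁵. Subtract (5x⁵)·D = −5x⁸ − 20x⁷ + 15x⁶ − 20x⁵. Remainder: x⁷ − 3x⁶ − 24x⁵ + 62x⁴ − 22x³ − 35x² + 63x − 36.
Step 2: lead(x⁷ − 3x⁶ − 24x⁵ + 62x⁴ − 22x³ − 35x² + 63x − 36) ÷ lead(D) = x⁷ ÷ −x³ = −x⁴. Subtract (−x⁴)·D = x⁷ + 4x⁶ − 3x⁵ + 4x⁴. Remainder: −7x⁶ − 21x⁵ + 58x⁴ − 22x³ − 35x² + 63x − 36.
Step 3: lead(−7x⁶ − 21x⁵ + 58x⁴ − 22x³ − 35x² + 63x − 36) ÷ lead(D) = −7x⁶ ÷ −x³ = 7x³. Subtract (7x³)·D = −7x⁶ − 28x⁵ + 21x⁴ − 28x³. Remainder: 7x⁵ + 37x⁴ + 6x³ − 35x² + 63x − 36.
Step 4: lead(7x⁵ + 37x⁴ + 6x³ − 35x² + 63x − 36) ÷ lead(D) = 7x⁵ ÷ −x³ = −7x². Subtract (−7x²)·D = 7x⁵ + 28x⁴ − 21x³ + 28x². Remainder: 9x⁴ + 27x³ − 63x² + 63x − 36.
Step 5: lead(9x⁴ + 27x³ − 63x² + 63x − 36) ÷ lead(D) = 9x⁴ ÷ −x³ = −9x. Subtract (−9x)·D = 9x⁴ + 36x³ − 27x² + 36x. Remainder: −9x³ − 36x² + 27x − 36.
Step 6: lead(−9x³ − 36x² + 27x − 36) ÷ lead(D) = −9x³ ÷ −x³ = 9. Subtract (9)·D = −9x³ − 36x² + 27x − 36. Remainder: 0.

R(x) = 0, so D(x) is a factor of P(x). yes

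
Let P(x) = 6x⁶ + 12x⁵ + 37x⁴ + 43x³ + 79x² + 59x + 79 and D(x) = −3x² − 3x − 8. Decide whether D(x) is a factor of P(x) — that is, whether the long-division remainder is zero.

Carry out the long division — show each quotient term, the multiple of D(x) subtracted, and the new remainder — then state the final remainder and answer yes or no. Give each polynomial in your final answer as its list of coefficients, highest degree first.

Step 1: lead(6x⁶ + 12x⁵ + 37x⁴ + 43x³ + 79x² + 59x + 79) ÷ lead(D) = 6x⁶ ÷ −3x² = −2x⁴. Subtract (−2x⁴)·D = 6x⁶ + 6x⁵ + 16x⁴. Remainder: 6x⁵ + 21x⁴ + 43x³ + 79x² + 59x + 79.
Step 2: lead(6x⁵ + 21x⁴ + 43x³ + 79x² + 59x + 79) ÷ lead(D) = 6x⁵ ÷ −3x² = −2x³. Subtract (−2x³)·D = 6x⁵ + 6x⁴ + 16x³. Remainder: 15x⁴ + 27x³ + 79x² + 59x + 79.
Step 3: lead(15x⁴ + 27x³ + 79x² + 59x + 79) ÷ lead(D) = 15x⁴ ÷ −3x² = −5x². Subtract (−5x²)·D = 15x⁴ + 15x³ + 40x². Remainder: 12x³ + 39x² + 59x + 79.
Step 4: lead(12x³ + 39x² + 59x + 79) ÷ lead(D) = 12x³ ÷ −3x² = −4x. Subtract (−4x)·D = 12x³ + 12x² + 32x. Remainder: 27x² + 27x + 79.
Step 5: lead(27x² + 27x + 79) ÷ lead(D) = 27x² ÷ −3x² = −9. Subtract (−9)·D = 27x² + 27x + 72. Remainder: 7.

R = [7], so D(x) is not a factor of P(x). no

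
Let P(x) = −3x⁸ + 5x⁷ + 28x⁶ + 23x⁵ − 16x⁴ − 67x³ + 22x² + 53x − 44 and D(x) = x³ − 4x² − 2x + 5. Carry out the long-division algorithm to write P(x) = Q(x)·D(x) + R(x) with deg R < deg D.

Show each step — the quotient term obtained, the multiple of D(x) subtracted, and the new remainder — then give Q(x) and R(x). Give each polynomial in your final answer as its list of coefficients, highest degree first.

Q = [-3, -7, -6, 0, 7, -9]; R = [1]

Step 1: lead(−3x⁸ + 5x⁷ + 28x⁶ + 23x⁵ − 16x⁴ − 67x³ + 22x² + 53x − 44) ÷ lead(D) = −3x⁸ ÷ x³ = −3x⁵. Subtract (−3x⁵)·D = −3x⁸ + 12x⁷ + 6x⁶ − 15x⁵. Remainder: −7x⁷ + 22x⁶ + 38x⁵ − 16x⁴ − 67x³ + 22x² + 53x − 44.
Step 2: lead(−7x⁷ + 22x⁶ + 38x⁵ − 16x⁴ − 67x³ + 22x² + 53x − 44) ÷ lead(D) = −7x⁷ ÷ x³ = −7x⁴. Subtract (−7x⁴)·D = −7x⁷ + 28x⁶ + 14x⁵ − 35x⁴. Remainder: −6x⁶ + 24x⁵ + 19x⁴ − 67x³ + 22x² + 53x − 44.
Step 3: lead(−6x⁶ + 24x⁵ + 19x⁴ − 67x³ + 22x² + 53x − 44) ÷ lead(D) = −6x⁶ ÷ x³ = −6x³. Subtract (−6x³)·D = −6x⁶ + 24x⁵ + 12x⁴ − 30x³. Remainder: 7x⁴ − 37x³ + 22x² + 53x − 44.
Step 4: lead(7x⁴ − 37x³ + 22x² + 53x − 44) ÷ lead(D) = 7x⁴ ÷ x³ = 7x. Subtract (7x)·D = 7x⁴ − 28x³ − 14x² + 35x. Remainder: −9x³ + 36x² + 18x − 44.
Step 5: lead(−9x³ + 36x² + 18x − 44) ÷ lead(D) = −9x³ ÷ x³ = −9. Subtract (−9)·D = −9x³ + 36x² + 18x − 45. Remainder: 1.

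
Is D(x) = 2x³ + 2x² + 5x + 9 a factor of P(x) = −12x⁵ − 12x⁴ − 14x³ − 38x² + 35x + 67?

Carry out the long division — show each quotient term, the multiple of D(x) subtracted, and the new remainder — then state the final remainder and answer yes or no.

Step 1: lead(−12x⁵ − 12x⁴ − 14x³ − 38x² + 35x + 67) ÷ lead(D) = −12x⁵ ÷ 2x³ = −6x². Subtract (−6x²)·D = −12x⁵ − 12x⁴ − 30x³ − 54x². Remainder: 16x³ + 16x² + 35x + 67.
Step 2: lead(16x³ + 16x² + 35x + 67) ÷ lead(D) = 16x³ ÷ 2x³ = 8. Subtract (8)·D = 16x³ + 16x² + 40x + 72. Remainder: −5x − 5.

R(x) = −5x − 5, so D(x) is not a factor of P(x). no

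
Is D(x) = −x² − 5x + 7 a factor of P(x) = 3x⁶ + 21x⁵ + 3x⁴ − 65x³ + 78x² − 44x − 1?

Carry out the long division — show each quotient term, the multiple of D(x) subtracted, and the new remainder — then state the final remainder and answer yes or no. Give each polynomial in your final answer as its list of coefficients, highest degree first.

R = [6], so D(x) is not a factor of P(x). no

Step 1: lead(3x⁶ + 21x⁵ + 3x⁴ − 65x³ + 78x² − 44x − 1) ÷ lead(D) = 3x⁶ ÷ −x² = −3x⁴. Subtract (−3x⁴)·D = 3x⁶ + 15x⁵ − 21x⁴. Remainder: 6x⁵ + 24x⁴ − 65x³ + 78x² − 44x − 1.
Step 2: lead(6x⁵ + 24x⁴ − 65x³ + 78x² − 44x − 1) ÷ lead(D) = 6x⁵ ÷ −x² = −6x³. Subtract (−6x³)·D = 6x⁵ + 30x⁴ − 42x³. Remainder: −6x⁴ − 23x³ + 78x² − 44x − 1.
Step 3: lead(−6x⁴ − 23x³ + 78x² − 44x − 1) ÷ lead(D) = −6x⁴ ÷ −x² = 6x². Subtract (6x²)·D = −6x⁴ − 30x³ + 42x². Remainder: 7x³ + 36x² − 44x − 1.
Step 4: lead(7x³ + 36x² − 44x − 1) ÷ lead(D) = 7x³ ÷ −x² = −7x. Subtract (−7x)·D = 7x³ + 35x² − 49x. Remainder: x² + 5x − 1.
Step 5: lead(x² + 5x − 1) ÷ lead(D) = x² ÷ −x² = −1. Subtract (−1)·D = x² + 5x − 7. Remainder: 6.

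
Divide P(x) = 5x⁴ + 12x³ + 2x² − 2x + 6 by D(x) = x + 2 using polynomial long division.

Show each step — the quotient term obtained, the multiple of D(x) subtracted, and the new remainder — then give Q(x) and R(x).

Q(x) = 5x³ + 2x² − 2x + 2; R(x) = 2

Step 1: lead(5x⁴ + 12x³ + 2x² − 2x + 6) ÷ lead(D) = 5x⁴ ÷ x = 5x³. Subtract (5x³)·D = 5x⁴ + 10x³. Remainder: 2x³ + 2x² − 2x + 6.
Step 2: lead(2x³ + 2x² − 2x + 6) ÷ lead(D) = 2x³ ÷ x = 2x². Subtract (2x²)·D = 2x³ + 4x². Remainder: −2x² − 2x + 6.
Step 3: lead(−2x² − 2x + 6) ÷ lead(D) = −2x² ÷ x = −2x. Subtract (−2x)·D = −2x² − 4x. Remainder: 2x + 6.
Step 4: lead(2x + 6) ÷ lead(D) = 2x ÷ x = 2. Subtract (2)·D = 2x + 4. Remainder: 2.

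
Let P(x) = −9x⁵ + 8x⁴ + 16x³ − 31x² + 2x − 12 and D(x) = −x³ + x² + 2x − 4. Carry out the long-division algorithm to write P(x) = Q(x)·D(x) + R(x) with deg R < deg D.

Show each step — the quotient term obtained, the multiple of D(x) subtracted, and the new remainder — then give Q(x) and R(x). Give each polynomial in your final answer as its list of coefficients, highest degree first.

Q = [9, 1, 3]; R = [0]

Step 1: lead(−9x⁵ + 8x⁴ + 16x³ − 31x² + 2x − 12) ÷ lead(D) = −9x⁵ ÷ −x³ = 9x². Subtract (9x²)·D = −9x⁵ + 9x⁴ + 18x³ − 36x². Remainder: −x⁴ − 2x³ + 5x² + 2x − 12.
Step 2: lead(−x⁴ − 2x³ + 5x² + 2x − 12) ÷ lead(D) = −x⁴ ÷ −x³ = x. Subtract (x)·D = −x⁴ + x³ + 2x² − 4x. Remainder: −3x³ + 3x² + 6x − 12.
Step 3: lead(−3x³ + 3x² + 6x − 12) ÷ lead(D) = −3x³ ÷ −x³ = 3. Subtract (3)·D = −3x³ + 3x² + 6x − 12. Remainder: 0.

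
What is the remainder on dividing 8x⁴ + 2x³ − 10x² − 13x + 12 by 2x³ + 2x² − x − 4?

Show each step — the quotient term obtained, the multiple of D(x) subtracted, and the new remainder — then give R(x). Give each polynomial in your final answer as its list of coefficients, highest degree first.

Step 1: lead(8x⁴ + 2x³ − 10x² − 13x + 12) ÷ lead(D) = 8x⁴ ÷ 2x³ = 4x. Subtract (4x)·D = 8x⁴ + 8x³ − 4x² − 16x. Remainder: −6x³ − 6x² + 3x + 12.
Step 2: lead(−6x³ − 6x² + 3x + 12) ÷ lead(D) = −6x³ ÷ 2x³ = −3. Subtract (−3)·D = −6x³ − 6x² + 3x + 12. Remainder: 0.

R = [0]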